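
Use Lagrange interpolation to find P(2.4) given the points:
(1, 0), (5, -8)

Lagrange interpolation formula:
P(x) = Σ yᵢ × Lᵢ(x)
where Lᵢ(x) = Π_{j≠i} (x - xⱼ)/(xᵢ - xⱼ)

L_0(2.4) = (2.4 - 5)/(1 - 5) = 0.650000
L_1(2.4) = (2.4 - 1)/(5 - 1) = 0.350000

P(2.4) = 0×L_0(2.4) + (-8)×L_1(2.4)
P(2.4) = -2.800000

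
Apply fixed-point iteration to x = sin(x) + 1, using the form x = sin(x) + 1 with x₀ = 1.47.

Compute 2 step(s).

Equation: x = sin(x) + 1
Fixed-point form: x = sin(x) + 1
x₀ = 1.47

x_1 = g(1.470000) = 1.994924
x_2 = g(1.994924) = 1.911398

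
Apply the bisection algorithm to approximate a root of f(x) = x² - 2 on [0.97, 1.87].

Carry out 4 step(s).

f(x) = x² - 2
Initial interval: [0.97, 1.87]

Iteration 1:
  c_1 = (0.970000 + 1.870000)/2 = 1.420000
  f(c_1) = f(1.420000) = 0.016400
  f(a) × f(c) < 0, new interval: [0.970000, 1.420000]
Iteration 2:
  c_2 = (0.970000 + 1.420000)/2 = 1.195000
  f(c_2) = f(1.195000) = -0.571975
  f(a) × f(c) ≥ 0, new interval: [1.195000, 1.420000]
Iteration 3:
  c_3 = (1.195000 + 1.420000)/2 = 1.307500
  f(c_3) = f(1.307500) = -0.290444
  f(a) × f(c) ≥ 0, new interval: [1.307500, 1.420000]
Iteration 4:
  c_4 = (1.307500 + 1.420000)/2 = 1.363750
  f(c_4) = f(1.363750) = -0.140186
  f(a) × f(c) ≥ 0, new interval: [1.363750, 1.420000]

After 4 iteration(s), the approximation is c_4 = 1.363750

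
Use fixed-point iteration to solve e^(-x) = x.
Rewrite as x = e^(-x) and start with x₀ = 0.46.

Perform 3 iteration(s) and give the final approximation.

Equation: e^(-x) = x
Fixed-point form: x = e^(-x)
x₀ = 0.46

x_1 = g(0.460000) = 0.631284
x_2 = g(0.631284) = 0.531909
x_3 = g(0.531909) = 0.587483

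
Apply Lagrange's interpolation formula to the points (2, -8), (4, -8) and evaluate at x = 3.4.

Lagrange interpolation formula:
P(x) = Σ yᵢ × Lᵢ(x)
where Lᵢ(x) = Π_{j≠i} (x - xⱼ)/(xᵢ - xⱼ)

L_0(3.4) = (3.4 - 4)/(2 - 4) = 0.300000
L_1(3.4) = (3.4 - 2)/(4 - 2) = 0.700000

P(3.4) = (-8)×L_0(3.4) + (-8)×L_1(3.4)
P(3.4) = -8.000000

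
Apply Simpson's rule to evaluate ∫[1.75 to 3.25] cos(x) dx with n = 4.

f(x) = cos(x)
a = 1.75, b = 3.25, n = 4
h = (b - a)/n = 0.375000

Simpson's rule: (h/3)[f(x₀) + 4f(x₁) + 2f(x₂) + ... + f(xₙ)]

x_0 = 1.7500, f(x_0) = -0.178246, coefficient = 1
x_1 = 2.1250, f(x_1) = -0.526266, coefficient = 4
x_2 = 2.5000, f(x_2) = -0.801144, coefficient = 2
x_3 = 2.8750, f(x_3) = -0.964674, coefficient = 4
x_4 = 3.2500, f(x_4) = -0.994130, coefficient = 1

I ≈ (0.375000/3) × -8.738425 = -1.092303
Exact value: -1.092181
Error: 0.000122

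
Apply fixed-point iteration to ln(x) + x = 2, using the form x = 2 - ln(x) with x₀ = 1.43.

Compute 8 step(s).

Equation: ln(x) + x = 2
Fixed-point form: x = 2 - ln(x)
x₀ = 1.43

x_1 = g(1.430000) = 1.642326
x_2 = g(1.642326) = 1.503887
x_3 = g(1.503887) = 1.591947
x_4 = g(1.591947) = 1.535042
x_5 = g(1.535042) = 1.571442
x_6 = g(1.571442) = 1.548006
x_7 = g(1.548006) = 1.563032
x_8 = g(1.563032) = 1.553372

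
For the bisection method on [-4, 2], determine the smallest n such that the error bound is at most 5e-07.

We need (b-a)/2^n ≤ 5e-07
(2 - (-4))/2^n ≤ 5e-07
6/2^n ≤ 5e-07
2^n ≥ 12000000
n ≥ log₂(12000000) = 23.52
n ≥ 24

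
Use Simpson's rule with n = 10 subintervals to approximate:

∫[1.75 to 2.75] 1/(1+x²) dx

f(x) = 1/(1+x²)
a = 1.75, b = 2.75, n = 10
h = (b - a)/n = 0.100000

Simpson's rule: (h/3)[f(x₀) + 4f(x₁) + 2f(x₂) + ... + f(xₙ)]

x_0 = 1.7500, f(x_0) = 0.246154, coefficient = 1
x_1 = 1.8500, f(x_1) = 0.226116, coefficient = 4
x_2 = 1.9500, f(x_2) = 0.208225, coefficient = 2
x_3 = 2.0500, f(x_3) = 0.192215, coefficient = 4
x_4 = 2.1500, f(x_4) = 0.177857, coefficient = 2
x_5 = 2.2500, f(x_5) = 0.164948, coefficient = 4
x_6 = 2.3500, f(x_6) = 0.153315, coefficient = 2
x_7 = 2.4500, f(x_7) = 0.142806, coefficient = 4
x_8 = 2.5500, f(x_8) = 0.133289, coefficient = 2
x_9 = 2.6500, f(x_9) = 0.124649, coefficient = 4
x_10 = 2.7500, f(x_10) = 0.116788, coefficient = 1

I ≈ (0.100000/3) × 5.111257 = 0.170375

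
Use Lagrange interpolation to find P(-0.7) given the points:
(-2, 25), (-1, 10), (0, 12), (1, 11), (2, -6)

Lagrange interpolation formula:
P(x) = Σ yᵢ × Lᵢ(x)
where Lᵢ(x) = Π_{j≠i} (x - xⱼ)/(xᵢ - xⱼ)

L_0(-0.7) = (-0.7 - (-1))/(-2 - (-1)) × (-0.7 - 0)/(-2 - 0) × (-0.7 - 1)/(-2 - 1) × (-0.7 - 2)/(-2 - 2) = -0.040163
L_1(-0.7) = (-0.7 - (-2))/(-1 - (-2)) × (-0.7 - 0)/(-1 - 0) × (-0.7 - 1)/(-1 - 1) × (-0.7 - 2)/(-1 - 2) = 0.696150
L_2(-0.7) = (-0.7 - (-2))/(0 - (-2)) × (-0.7 - (-1))/(0 - (-1)) × (-0.7 - 1)/(0 - 1) × (-0.7 - 2)/(0 - 2) = 0.447525
L_3(-0.7) = (-0.7 - (-2))/(1 - (-2)) × (-0.7 - (-1))/(1 - (-1)) × (-0.7 - 0)/(1 - 0) × (-0.7 - 2)/(1 - 2) = -0.122850
L_4(-0.7) = (-0.7 - (-2))/(2 - (-2)) × (-0.7 - (-1))/(2 - (-1)) × (-0.7 - 0)/(2 - 0) × (-0.7 - 1)/(2 - 1) = 0.019338

P(-0.7) = 25×L_0(-0.7) + 10×L_1(-0.7) + 12×L_2(-0.7) + 11×L_3(-0.7) + (-6)×L_4(-0.7)
P(-0.7) = 9.860363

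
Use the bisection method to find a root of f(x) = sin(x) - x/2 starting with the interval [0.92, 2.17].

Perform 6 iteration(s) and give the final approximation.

f(x) = sin(x) - x/2
Initial interval: [0.92, 2.17]

Iteration 1:
  c_1 = (0.920000 + 2.170000)/2 = 1.545000
  f(c_1) = f(1.545000) = 0.227167
  f(a) × f(c) ≥ 0, new interval: [1.545000, 2.170000]
Iteration 2:
  c_2 = (1.545000 + 2.170000)/2 = 1.857500
  f(c_2) = f(1.857500) = 0.030431
  f(a) × f(c) ≥ 0, new interval: [1.857500, 2.170000]
Iteration 3:
  c_3 = (1.857500 + 2.170000)/2 = 2.013750
  f(c_3) = f(2.013750) = -0.103385
  f(a) × f(c) < 0, new interval: [1.857500, 2.013750]
Iteration 4:
  c_4 = (1.857500 + 2.013750)/2 = 1.935625
  f(c_4) = f(1.935625) = -0.033628
  f(a) × f(c) < 0, new interval: [1.857500, 1.935625]
Iteration 5:
  c_5 = (1.857500 + 1.935625)/2 = 1.896562
  f(c_5) = f(1.896562) = -0.000875
  f(a) × f(c) < 0, new interval: [1.857500, 1.896562]
Iteration 6:
  c_6 = (1.857500 + 1.896562)/2 = 1.877031
  f(c_6) = f(1.877031) = 0.014960
  f(a) × f(c) ≥ 0, new interval: [1.877031, 1.896562]

After 6 iteration(s), the approximation is c_6 = 1.877031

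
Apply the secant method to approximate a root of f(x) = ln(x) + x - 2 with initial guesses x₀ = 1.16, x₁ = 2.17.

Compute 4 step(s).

f(x) = ln(x) + x - 2
x₀ = 1.16, x₁ = 2.17

Secant formula: x_{n+1} = x_n - f(x_n)(x_n - x_{n-1})/(f(x_n) - f(x_{n-1}))

Iteration 1:
  f(1.160000) = -0.691580
  f(2.170000) = 0.944727
  x_2 = 2.170000 - 0.944727×(2.170000 - 1.160000)/(0.944727 - (-0.691580))
       = 1.586873
Iteration 2:
  f(2.170000) = 0.944727
  f(1.586873) = 0.048639
  x_3 = 1.586873 - 0.048639×(1.586873 - 2.170000)/(0.048639 - 0.944727)
       = 1.555222
Iteration 3:
  f(1.586873) = 0.048639
  f(1.555222) = -0.003160
  x_4 = 1.555222 - (-0.003160)×(1.555222 - 1.586873)/(-0.003160 - 0.048639)
       = 1.557153
Iteration 4:
  f(1.555222) = -0.003160
  f(1.557153) = 0.000012
  x_5 = 1.557153 - 0.000012×(1.557153 - 1.555222)/(0.000012 - (-0.003160))
       = 1.557146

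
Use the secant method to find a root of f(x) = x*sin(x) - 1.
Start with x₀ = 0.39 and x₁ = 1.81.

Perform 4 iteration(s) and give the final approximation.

f(x) = x*sin(x) - 1
x₀ = 0.39, x₁ = 1.81

Secant formula: x_{n+1} = x_n - f(x_n)(x_n - x_{n-1})/(f(x_n) - f(x_{n-1}))

Iteration 1:
  f(0.390000) = -0.851727
  f(1.810000) = 0.758464
  x_2 = 1.810000 - 0.758464×(1.810000 - 0.390000)/(0.758464 - (-0.851727))
       = 1.141123
Iteration 2:
  f(1.810000) = 0.758464
  f(1.141123) = 0.037398
  x_3 = 1.141123 - 0.037398×(1.141123 - 1.810000)/(0.037398 - 0.758464)
       = 1.106433
Iteration 3:
  f(1.141123) = 0.037398
  f(1.106433) = -0.010731
  x_4 = 1.106433 - (-0.010731)×(1.106433 - 1.141123)/(-0.010731 - 0.037398)
       = 1.114168
Iteration 4:
  f(1.106433) = -0.010731
  f(1.114168) = 0.000014
  x_5 = 1.114168 - 0.000014×(1.114168 - 1.106433)/(0.000014 - (-0.010731))
       = 1.114157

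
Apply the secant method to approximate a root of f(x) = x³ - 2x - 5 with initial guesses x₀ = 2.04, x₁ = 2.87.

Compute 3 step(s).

f(x) = x³ - 2x - 5
x₀ = 2.04, x₁ = 2.87

Secant formula: x_{n+1} = x_n - f(x_n)(x_n - x_{n-1})/(f(x_n) - f(x_{n-1}))

Iteration 1:
  f(2.040000) = -0.590336
  f(2.870000) = 12.899903
  x_2 = 2.870000 - 12.899903×(2.870000 - 2.040000)/(12.899903 - (-0.590336))
       = 2.076321
Iteration 2:
  f(2.870000) = 12.899903
  f(2.076321) = -0.201396
  x_3 = 2.076321 - (-0.201396)×(2.076321 - 2.870000)/(-0.201396 - 12.899903)
       = 2.088522
Iteration 3:
  f(2.076321) = -0.201396
  f(2.088522) = -0.067074
  x_4 = 2.088522 - (-0.067074)×(2.088522 - 2.076321)/(-0.067074 - (-0.201396))
       = 2.094614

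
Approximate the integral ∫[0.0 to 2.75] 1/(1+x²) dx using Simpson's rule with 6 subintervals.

f(x) = 1/(1+x²)
a = 0.0, b = 2.75, n = 6
h = (b - a)/n = 0.458333

Simpson's rule: (h/3)[f(x₀) + 4f(x₁) + 2f(x₂) + ... + f(xₙ)]

x_0 = 0.0000, f(x_0) = 1.000000, coefficient = 1
x_1 = 0.4583, f(x_1) = 0.826399, coefficient = 4
x_2 = 0.9167, f(x_2) = 0.543396, coefficient = 2
x_3 = 1.3750, f(x_3) = 0.345946, coefficient = 4
x_4 = 1.8333, f(x_4) = 0.229299, coefficient = 2
x_5 = 2.2917, f(x_5) = 0.159956, coefficient = 4
x_6 = 2.7500, f(x_6) = 0.116788, coefficient = 1

I ≈ (0.458333/3) × 7.991381 = 1.220905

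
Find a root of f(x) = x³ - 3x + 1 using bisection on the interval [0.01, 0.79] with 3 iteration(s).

f(x) = x³ - 3x + 1
Initial interval: [0.01, 0.79]

Iteration 1:
  c_1 = (0.010000 + 0.790000)/2 = 0.400000
  f(c_1) = f(0.400000) = -0.136000
  f(a) × f(c) < 0, new interval: [0.010000, 0.400000]
Iteration 2:
  c_2 = (0.010000 + 0.400000)/2 = 0.205000
  f(c_2) = f(0.205000) = 0.393615
  f(a) × f(c) ≥ 0, new interval: [0.205000, 0.400000]
Iteration 3:
  c_3 = (0.205000 + 0.400000)/2 = 0.302500
  f(c_3) = f(0.302500) = 0.120181
  f(a) × f(c) ≥ 0, new interval: [0.302500, 0.400000]

After 3 iteration(s), the approximation is c_3 = 0.302500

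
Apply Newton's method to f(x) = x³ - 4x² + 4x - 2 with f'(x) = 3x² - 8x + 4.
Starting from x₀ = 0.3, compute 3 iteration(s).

f(x) = x³ - 4x² + 4x - 2
f'(x) = 3x² - 8x + 4
x₀ = 0.3

Newton-Raphson formula: x_{n+1} = x_n - f(x_n)/f'(x_n)

Iteration 1:
  f(0.300000) = -1.133000
  f'(0.300000) = 1.870000
  x_1 = 0.300000 - (-1.133000)/1.870000 = 0.905882
Iteration 2:
  f(0.905882) = -0.915574
  f'(0.905882) = -0.785190
  x_2 = 0.905882 - (-0.915574)/(-0.785190) = -0.260172
Iteration 3:
  f(-0.260172) = -3.329054
  f'(-0.260172) = 6.284440
  x_3 = -0.260172 - (-3.329054)/6.284440 = 0.269558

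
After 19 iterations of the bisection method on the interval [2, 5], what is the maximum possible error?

Bisection error bound: |error| ≤ (b-a)/2^n
|error| ≤ (5 - 2)/2^19 = 3/2^19
|error| ≤ 0.0000057220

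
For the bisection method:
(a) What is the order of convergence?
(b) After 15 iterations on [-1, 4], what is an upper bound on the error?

(a) Bisection has linear (order 1) convergence; the error is halved each step.

(b) Error bound = (b-a)/2^n = (4 - (-1))/2^{15}
    = 5/2^{15}

(a) 1 (linear); (b) error ≤ 1.53e-04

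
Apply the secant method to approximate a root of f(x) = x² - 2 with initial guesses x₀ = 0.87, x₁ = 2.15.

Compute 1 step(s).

f(x) = x² - 2
x₀ = 0.87, x₁ = 2.15

Secant formula: x_{n+1} = x_n - f(x_n)(x_n - x_{n-1})/(f(x_n) - f(x_{n-1}))

Iteration 1:
  f(0.870000) = -1.243100
  f(2.150000) = 2.622500
  x_2 = 2.150000 - 2.622500×(2.150000 - 0.870000)/(2.622500 - (-1.243100))
       = 1.281623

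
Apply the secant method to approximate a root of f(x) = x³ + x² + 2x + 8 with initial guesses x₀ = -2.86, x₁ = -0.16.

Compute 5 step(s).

f(x) = x³ + x² + 2x + 8
x₀ = -2.86, x₁ = -0.16

Secant formula: x_{n+1} = x_n - f(x_n)(x_n - x_{n-1})/(f(x_n) - f(x_{n-1}))

Iteration 1:
  f(-2.860000) = -12.934056
  f(-0.160000) = 7.701504
  x_2 = -0.160000 - 7.701504×(-0.160000 - (-2.860000))/(7.701504 - (-12.934056))
       = -1.167681
Iteration 2:
  f(-0.160000) = 7.701504
  f(-1.167681) = 5.436009
  x_3 = -1.167681 - 5.436009×(-1.167681 - (-0.160000))/(5.436009 - 7.701504)
       = -3.585590
Iteration 3:
  f(-1.167681) = 5.436009
  f(-3.585590) = -32.412714
  x_4 = -3.585590 - (-32.412714)×(-3.585590 - (-1.167681))/(-32.412714 - 5.436009)
       = -1.514952
Iteration 4:
  f(-3.585590) = -32.412714
  f(-1.514952) = 3.788239
  x_5 = -1.514952 - 3.788239×(-1.514952 - (-3.585590))/(3.788239 - (-32.412714))
       = -1.731634
Iteration 5:
  f(-1.514952) = 3.788239
  f(-1.731634) = 2.342889
  x_6 = -1.731634 - 2.342889×(-1.731634 - (-1.514952))/(2.342889 - 3.788239)
       = -2.082871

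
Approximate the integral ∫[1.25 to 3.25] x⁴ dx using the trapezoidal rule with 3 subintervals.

f(x) = x⁴
a = 1.25, b = 3.25, n = 3
h = (b - a)/n = 0.666667

Trapezoidal rule: (h/2)[f(x₀) + 2f(x₁) + 2f(x₂) + ... + f(xₙ)]

x_0 = 1.2500, f(x_0) = 2.441406, coefficient = 1
x_1 = 1.9167, f(x_1) = 13.495419, coefficient = 2
x_2 = 2.5833, f(x_2) = 44.537085, coefficient = 2
x_3 = 3.2500, f(x_3) = 111.566406, coefficient = 1

I ≈ (0.666667/2) × 230.072820 = 76.690940
Exact value: 71.907813
Error: 4.783128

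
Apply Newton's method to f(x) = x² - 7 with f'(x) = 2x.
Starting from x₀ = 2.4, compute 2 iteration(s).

f(x) = x² - 7
f'(x) = 2x
x₀ = 2.4

Newton-Raphson formula: x_{n+1} = x_n - f(x_n)/f'(x_n)

Iteration 1:
  f(2.400000) = -1.240000
  f'(2.400000) = 4.800000
  x_1 = 2.400000 - (-1.240000)/4.800000 = 2.658333
Iteration 2:
  f(2.658333) = 0.066736
  f'(2.658333) = 5.316667
  x_2 = 2.658333 - 0.066736/5.316667 = 2.645781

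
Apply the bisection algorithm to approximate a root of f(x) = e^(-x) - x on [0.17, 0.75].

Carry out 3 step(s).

f(x) = e^(-x) - x
Initial interval: [0.17, 0.75]

Iteration 1:
  c_1 = (0.170000 + 0.750000)/2 = 0.460000
  f(c_1) = f(0.460000) = 0.171284
  f(a) × f(c) ≥ 0, new interval: [0.460000, 0.750000]
Iteration 2:
  c_2 = (0.460000 + 0.750000)/2 = 0.605000
  f(c_2) = f(0.605000) = -0.058926
  f(a) × f(c) < 0, new interval: [0.460000, 0.605000]
Iteration 3:
  c_3 = (0.460000 + 0.605000)/2 = 0.532500
  f(c_3) = f(0.532500) = 0.054635
  f(a) × f(c) ≥ 0, new interval: [0.532500, 0.605000]

After 3 iteration(s), the approximation is c_3 = 0.532500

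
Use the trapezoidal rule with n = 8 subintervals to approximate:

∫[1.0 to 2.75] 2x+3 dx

f(x) = 2x+3
a = 1.0, b = 2.75, n = 8
h = (b - a)/n = 0.218750

Trapezoidal rule: (h/2)[f(x₀) + 2f(x₁) + 2f(x₂) + ... + f(xₙ)]

x_0 = 1.0000, f(x_0) = 5.000000, coefficient = 1
x_1 = 1.2188, f(x_1) = 5.437500, coefficient = 2
x_2 = 1.4375, f(x_2) = 5.875000, coefficient = 2
x_3 = 1.6562, f(x_3) = 6.312500, coefficient = 2
x_4 = 1.8750, f(x_4) = 6.750000, coefficient = 2
x_5 = 2.0938, f(x_5) = 7.187500, coefficient = 2
x_6 = 2.3125, f(x_6) = 7.625000, coefficient = 2
x_7 = 2.5312, f(x_7) = 8.062500, coefficient = 2
x_8 = 2.7500, f(x_8) = 8.500000, coefficient = 1

I ≈ (0.218750/2) × 108.000000 = 11.812500
Exact value: 11.812500
Error: 0.000000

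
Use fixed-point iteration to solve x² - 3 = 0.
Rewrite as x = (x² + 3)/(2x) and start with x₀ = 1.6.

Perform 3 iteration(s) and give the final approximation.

Equation: x² - 3 = 0
Fixed-point form: x = (x² + 3)/(2x)
x₀ = 1.6

x_1 = g(1.600000) = 1.737500
x_2 = g(1.737500) = 1.732059
x_3 = g(1.732059) = 1.732051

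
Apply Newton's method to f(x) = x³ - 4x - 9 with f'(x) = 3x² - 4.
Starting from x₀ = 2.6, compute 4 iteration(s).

f(x) = x³ - 4x - 9
f'(x) = 3x² - 4
x₀ = 2.6

Newton-Raphson formula: x_{n+1} = x_n - f(x_n)/f'(x_n)

Iteration 1:
  f(2.600000) = -1.824000
  f'(2.600000) = 16.280000
  x_1 = 2.600000 - (-1.824000)/16.280000 = 2.712039
Iteration 2:
  f(2.712039) = 0.099318
  f'(2.712039) = 18.065472
  x_2 = 2.712039 - 0.099318/18.065472 = 2.706542
Iteration 3:
  f(2.706542) = 0.000246
  f'(2.706542) = 17.976103
  x_3 = 2.706542 - 0.000246/17.976103 = 2.706528
Iteration 4:
  f(2.706528) = 0.000000
  f'(2.706528) = 17.975881
  x_4 = 2.706528 - 0.000000/17.975881 = 2.706528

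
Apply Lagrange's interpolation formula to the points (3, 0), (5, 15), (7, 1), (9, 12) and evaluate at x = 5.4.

Lagrange interpolation formula:
P(x) = Σ yᵢ × Lᵢ(x)
where Lᵢ(x) = Π_{j≠i} (x - xⱼ)/(xᵢ - xⱼ)

L_0(5.4) = (5.4 - 5)/(3 - 5) × (5.4 - 7)/(3 - 7) × (5.4 - 9)/(3 - 9) = -0.048000
L_1(5.4) = (5.4 - 3)/(5 - 3) × (5.4 - 7)/(5 - 7) × (5.4 - 9)/(5 - 9) = 0.864000
L_2(5.4) = (5.4 - 3)/(7 - 3) × (5.4 - 5)/(7 - 5) × (5.4 - 9)/(7 - 9) = 0.216000
L_3(5.4) = (5.4 - 3)/(9 - 3) × (5.4 - 5)/(9 - 5) × (5.4 - 7)/(9 - 7) = -0.032000

P(5.4) = 0×L_0(5.4) + 15×L_1(5.4) + 1×L_2(5.4) + 12×L_3(5.4)
P(5.4) = 12.792000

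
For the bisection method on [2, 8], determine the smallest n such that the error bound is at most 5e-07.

We need (b-a)/2^n ≤ 5e-07
(8 - 2)/2^n ≤ 5e-07
6/2^n ≤ 5e-07
2^n ≥ 12000000
n ≥ log₂(12000000) = 23.52
n ≥ 24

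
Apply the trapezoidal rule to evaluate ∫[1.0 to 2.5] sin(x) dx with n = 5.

f(x) = sin(x)
a = 1.0, b = 2.5, n = 5
h = (b - a)/n = 0.300000

Trapezoidal rule: (h/2)[f(x₀) + 2f(x₁) + 2f(x₂) + ... + f(xₙ)]

x_0 = 1.0000, f(x_0) = 0.841471, coefficient = 1
x_1 = 1.3000, f(x_1) = 0.963558, coefficient = 2
x_2 = 1.6000, f(x_2) = 0.999574, coefficient = 2
x_3 = 1.9000, f(x_3) = 0.946300, coefficient = 2
x_4 = 2.2000, f(x_4) = 0.808496, coefficient = 2
x_5 = 2.5000, f(x_5) = 0.598472, coefficient = 1

I ≈ (0.300000/2) × 8.875800 = 1.331370
Exact value: 1.341446
Error: 0.010076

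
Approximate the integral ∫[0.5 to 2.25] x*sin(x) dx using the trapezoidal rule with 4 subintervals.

f(x) = x*sin(x)
a = 0.5, b = 2.25, n = 4
h = (b - a)/n = 0.437500

Trapezoidal rule: (h/2)[f(x₀) + 2f(x₁) + 2f(x₂) + ... + f(xₙ)]

x_0 = 0.5000, f(x_0) = 0.239713, coefficient = 1
x_1 = 0.9375, f(x_1) = 0.755701, coefficient = 2
x_2 = 1.3750, f(x_2) = 1.348728, coefficient = 2
x_3 = 1.8125, f(x_3) = 1.759814, coefficient = 2
x_4 = 2.2500, f(x_4) = 1.750665, coefficient = 1

I ≈ (0.437500/2) × 9.718862 = 2.126001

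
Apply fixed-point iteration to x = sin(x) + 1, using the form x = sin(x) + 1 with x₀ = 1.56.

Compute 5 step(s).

Equation: x = sin(x) + 1
Fixed-point form: x = sin(x) + 1
x₀ = 1.56

x_1 = g(1.560000) = 1.999942
x_2 = g(1.999942) = 1.909322
x_3 = g(1.909322) = 1.943245
x_4 = g(1.943245) = 1.931439
x_5 = g(1.931439) = 1.935670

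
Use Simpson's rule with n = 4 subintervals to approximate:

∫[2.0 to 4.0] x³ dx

f(x) = x³
a = 2.0, b = 4.0, n = 4
h = (b - a)/n = 0.500000

Simpson's rule: (h/3)[f(x₀) + 4f(x₁) + 2f(x₂) + ... + f(xₙ)]

x_0 = 2.0000, f(x_0) = 8.000000, coefficient = 1
x_1 = 2.5000, f(x_1) = 15.625000, coefficient = 4
x_2 = 3.0000, f(x_2) = 27.000000, coefficient = 2
x_3 = 3.5000, f(x_3) = 42.875000, coefficient = 4
x_4 = 4.0000, f(x_4) = 64.000000, coefficient = 1

I ≈ (0.500000/3) × 360.000000 = 60.000000
Exact value: 60.000000
Error: 0.000000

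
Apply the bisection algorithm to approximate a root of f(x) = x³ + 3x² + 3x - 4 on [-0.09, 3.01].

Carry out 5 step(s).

f(x) = x³ + 3x² + 3x - 4
Initial interval: [-0.09, 3.01]

Iteration 1:
  c_1 = (-0.090000 + 3.010000)/2 = 1.460000
  f(c_1) = f(1.460000) = 9.886936
  f(a) × f(c) < 0, new interval: [-0.090000, 1.460000]
Iteration 2:
  c_2 = (-0.090000 + 1.460000)/2 = 0.685000
  f(c_2) = f(0.685000) = -0.215906
  f(a) × f(c) ≥ 0, new interval: [0.685000, 1.460000]
Iteration 3:
  c_3 = (0.685000 + 1.460000)/2 = 1.072500
  f(c_3) = f(1.072500) = 3.901919
  f(a) × f(c) < 0, new interval: [0.685000, 1.072500]
Iteration 4:
  c_4 = (0.685000 + 1.072500)/2 = 0.878750
  f(c_4) = f(0.878750) = 1.631427
  f(a) × f(c) < 0, new interval: [0.685000, 0.878750]
Iteration 5:
  c_5 = (0.685000 + 0.878750)/2 = 0.781875
  f(c_5) = f(0.781875) = 0.657593
  f(a) × f(c) < 0, new interval: [0.685000, 0.781875]

After 5 iteration(s), the approximation is c_5 = 0.781875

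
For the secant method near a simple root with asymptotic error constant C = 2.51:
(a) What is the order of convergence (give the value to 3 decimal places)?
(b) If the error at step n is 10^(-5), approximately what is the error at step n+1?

(a) Secant method has superlinear convergence with order φ = (1+√5)/2 ≈ 1.618.
    This means |e_{n+1}| ≈ C|e_n|^1.618.

(b) With |e_n| = 10^(-5) and C = 2.51:
    |e_{n+1}| ≈ 2.51 × (10^(-5))^1.618 = 2.51 × 10^(-8.09)

(a) ≈ 1.618 (golden ratio); (b) |e_{n+1}| ≈ 2.039e-08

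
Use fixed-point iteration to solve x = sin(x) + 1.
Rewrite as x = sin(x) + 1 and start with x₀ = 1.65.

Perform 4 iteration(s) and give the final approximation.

Equation: x = sin(x) + 1
Fixed-point form: x = sin(x) + 1
x₀ = 1.65

x_1 = g(1.650000) = 1.996865
x_2 = g(1.996865) = 1.910598
x_3 = g(1.910598) = 1.942821
x_4 = g(1.942821) = 1.931593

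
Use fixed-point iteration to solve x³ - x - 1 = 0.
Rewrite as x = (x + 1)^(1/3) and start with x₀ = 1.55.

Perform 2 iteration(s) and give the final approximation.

Equation: x³ - x - 1 = 0
Fixed-point form: x = (x + 1)^(1/3)
x₀ = 1.55

x_1 = g(1.550000) = 1.366197
x_2 = g(1.366197) = 1.332550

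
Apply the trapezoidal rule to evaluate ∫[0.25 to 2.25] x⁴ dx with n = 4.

f(x) = x⁴
a = 0.25, b = 2.25, n = 4
h = (b - a)/n = 0.500000

Trapezoidal rule: (h/2)[f(x₀) + 2f(x₁) + 2f(x₂) + ... + f(xₙ)]

x_0 = 0.2500, f(x_0) = 0.003906, coefficient = 1
x_1 = 0.7500, f(x_1) = 0.316406, coefficient = 2
x_2 = 1.2500, f(x_2) = 2.441406, coefficient = 2
x_3 = 1.7500, f(x_3) = 9.378906, coefficient = 2
x_4 = 2.2500, f(x_4) = 25.628906, coefficient = 1

I ≈ (0.500000/2) × 49.906250 = 12.476562
Exact value: 11.532812
Error: 0.943750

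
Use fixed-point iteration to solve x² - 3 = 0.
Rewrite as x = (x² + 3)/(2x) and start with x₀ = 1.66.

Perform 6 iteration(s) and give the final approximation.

Equation: x² - 3 = 0
Fixed-point form: x = (x² + 3)/(2x)
x₀ = 1.66

x_1 = g(1.660000) = 1.733614
x_2 = g(1.733614) = 1.732052
x_3 = g(1.732052) = 1.732051
x_4 = g(1.732051) = 1.732051
x_5 = g(1.732051) = 1.732051
x_6 = g(1.732051) = 1.732051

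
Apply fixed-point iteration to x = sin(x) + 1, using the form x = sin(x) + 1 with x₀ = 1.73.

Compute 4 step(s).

Equation: x = sin(x) + 1
Fixed-point form: x = sin(x) + 1
x₀ = 1.73

x_1 = g(1.730000) = 1.987354
x_2 = g(1.987354) = 1.914487
x_3 = g(1.914487) = 1.941517
x_4 = g(1.941517) = 1.932066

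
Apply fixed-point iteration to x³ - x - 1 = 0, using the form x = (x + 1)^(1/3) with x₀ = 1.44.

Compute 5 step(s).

Equation: x³ - x - 1 = 0
Fixed-point form: x = (x + 1)^(1/3)
x₀ = 1.44

x_1 = g(1.440000) = 1.346263
x_2 = g(1.346263) = 1.328798
x_3 = g(1.328798) = 1.325492
x_4 = g(1.325492) = 1.324865
x_5 = g(1.324865) = 1.324746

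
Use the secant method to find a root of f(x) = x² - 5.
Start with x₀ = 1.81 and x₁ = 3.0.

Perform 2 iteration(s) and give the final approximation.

f(x) = x² - 5
x₀ = 1.81, x₁ = 3.0

Secant formula: x_{n+1} = x_n - f(x_n)(x_n - x_{n-1})/(f(x_n) - f(x_{n-1}))

Iteration 1:
  f(1.810000) = -1.723900
  f(3.000000) = 4.000000
  x_2 = 3.000000 - 4.000000×(3.000000 - 1.810000)/(4.000000 - (-1.723900))
       = 2.168399
Iteration 2:
  f(3.000000) = 4.000000
  f(2.168399) = -0.298045
  x_3 = 2.168399 - (-0.298045)×(2.168399 - 3.000000)/(-0.298045 - 4.000000)
       = 2.226066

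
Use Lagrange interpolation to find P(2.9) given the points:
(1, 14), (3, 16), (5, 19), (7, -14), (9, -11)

Lagrange interpolation formula:
P(x) = Σ yᵢ × Lᵢ(x)
where Lᵢ(x) = Π_{j≠i} (x - xⱼ)/(xᵢ - xⱼ)

L_0(2.9) = (2.9 - 3)/(1 - 3) × (2.9 - 5)/(1 - 5) × (2.9 - 7)/(1 - 7) × (2.9 - 9)/(1 - 9) = 0.013677
L_1(2.9) = (2.9 - 1)/(3 - 1) × (2.9 - 5)/(3 - 5) × (2.9 - 7)/(3 - 7) × (2.9 - 9)/(3 - 9) = 1.039478
L_2(2.9) = (2.9 - 1)/(5 - 1) × (2.9 - 3)/(5 - 3) × (2.9 - 7)/(5 - 7) × (2.9 - 9)/(5 - 9) = -0.074248
L_3(2.9) = (2.9 - 1)/(7 - 1) × (2.9 - 3)/(7 - 3) × (2.9 - 5)/(7 - 5) × (2.9 - 9)/(7 - 9) = 0.025353
L_4(2.9) = (2.9 - 1)/(9 - 1) × (2.9 - 3)/(9 - 3) × (2.9 - 5)/(9 - 5) × (2.9 - 7)/(9 - 7) = -0.004260

P(2.9) = 14×L_0(2.9) + 16×L_1(2.9) + 19×L_2(2.9) + (-14)×L_3(2.9) + (-11)×L_4(2.9)
P(2.9) = 15.104330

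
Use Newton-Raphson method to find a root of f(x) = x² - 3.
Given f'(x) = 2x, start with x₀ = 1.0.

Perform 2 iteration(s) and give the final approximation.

f(x) = x² - 3
f'(x) = 2x
x₀ = 1.0

Newton-Raphson formula: x_{n+1} = x_n - f(x_n)/f'(x_n)

Iteration 1:
  f(1.000000) = -2.000000
  f'(1.000000) = 2.000000
  x_1 = 1.000000 - (-2.000000)/2.000000 = 2.000000
Iteration 2:
  f(2.000000) = 1.000000
  f'(2.000000) = 4.000000
  x_2 = 2.000000 - 1.000000/4.000000 = 1.750000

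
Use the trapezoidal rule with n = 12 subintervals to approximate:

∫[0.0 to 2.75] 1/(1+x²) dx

f(x) = 1/(1+x²)
a = 0.0, b = 2.75, n = 12
h = (b - a)/n = 0.229167

Trapezoidal rule: (h/2)[f(x₀) + 2f(x₁) + 2f(x₂) + ... + f(xₙ)]

x_0 = 0.0000, f(x_0) = 1.000000, coefficient = 1
x_1 = 0.2292, f(x_1) = 0.950103, coefficient = 2
x_2 = 0.4583, f(x_2) = 0.826399, coefficient = 2
x_3 = 0.6875, f(x_3) = 0.679045, coefficient = 2
x_4 = 0.9167, f(x_4) = 0.543396, coefficient = 2
x_5 = 1.1458, f(x_5) = 0.432351, coefficient = 2
x_6 = 1.3750, f(x_6) = 0.345946, coefficient = 2
x_7 = 1.6042, f(x_7) = 0.279849, coefficient = 2
x_8 = 1.8333, f(x_8) = 0.229299, coefficient = 2
x_9 = 2.0625, f(x_9) = 0.190335, coefficient = 2
x_10 = 2.2917, f(x_10) = 0.159956, coefficient = 2
x_11 = 2.5208, f(x_11) = 0.135969, coefficient = 2
x_12 = 2.7500, f(x_12) = 0.116788, coefficient = 1

I ≈ (0.229167/2) × 10.662086 = 1.221697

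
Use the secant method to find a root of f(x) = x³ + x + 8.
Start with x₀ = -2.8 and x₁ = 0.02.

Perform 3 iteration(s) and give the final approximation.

f(x) = x³ + x + 8
x₀ = -2.8, x₁ = 0.02

Secant formula: x_{n+1} = x_n - f(x_n)(x_n - x_{n-1})/(f(x_n) - f(x_{n-1}))

Iteration 1:
  f(-2.800000) = -16.752000
  f(0.020000) = 8.020008
  x_2 = 0.020000 - 8.020008×(0.020000 - (-2.800000))/(8.020008 - (-16.752000))
       = -0.892983
Iteration 2:
  f(0.020000) = 8.020008
  f(-0.892983) = 6.394936
  x_3 = -0.892983 - 6.394936×(-0.892983 - 0.020000)/(6.394936 - 8.020008)
       = -4.485726
Iteration 3:
  f(-0.892983) = 6.394936
  f(-4.485726) = -86.746343
  x_4 = -4.485726 - (-86.746343)×(-4.485726 - (-0.892983))/(-86.746343 - 6.394936)
       = -1.139655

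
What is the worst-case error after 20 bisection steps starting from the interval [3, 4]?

Bisection error bound: |error| ≤ (b-a)/2^n
|error| ≤ (4 - 3)/2^20 = 1/2^20
|error| ≤ 0.0000009537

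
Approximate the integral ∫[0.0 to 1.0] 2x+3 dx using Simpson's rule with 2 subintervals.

f(x) = 2x+3
a = 0.0, b = 1.0, n = 2
h = (b - a)/n = 0.500000

Simpson's rule: (h/3)[f(x₀) + 4f(x₁) + 2f(x₂) + ... + f(xₙ)]

x_0 = 0.0000, f(x_0) = 3.000000, coefficient = 1
x_1 = 0.5000, f(x_1) = 4.000000, coefficient = 4
x_2 = 1.0000, f(x_2) = 5.000000, coefficient = 1

I ≈ (0.500000/3) × 24.000000 = 4.000000
Exact value: 4.000000
Error: 0.000000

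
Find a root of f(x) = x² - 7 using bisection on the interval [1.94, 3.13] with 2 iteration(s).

f(x) = x² - 7
Initial interval: [1.94, 3.13]

Iteration 1:
  c_1 = (1.940000 + 3.130000)/2 = 2.535000
  f(c_1) = f(2.535000) = -0.573775
  f(a) × f(c) ≥ 0, new interval: [2.535000, 3.130000]
Iteration 2:
  c_2 = (2.535000 + 3.130000)/2 = 2.832500
  f(c_2) = f(2.832500) = 1.023056
  f(a) × f(c) < 0, new interval: [2.535000, 2.832500]

After 2 iteration(s), the approximation is c_2 = 2.832500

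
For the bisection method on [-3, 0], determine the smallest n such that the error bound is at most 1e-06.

We need (b-a)/2^n ≤ 1e-06
(0 - (-3))/2^n ≤ 1e-06
3/2^n ≤ 1e-06
2^n ≥ 3000000
n ≥ log₂(3000000) = 21.52
n ≥ 22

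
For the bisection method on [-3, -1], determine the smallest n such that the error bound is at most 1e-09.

We need (b-a)/2^n ≤ 1e-09
(-1 - (-3))/2^n ≤ 1e-09
2/2^n ≤ 1e-09
2^n ≥ 2000000000
n ≥ log₂(2000000000) = 30.90
n ≥ 31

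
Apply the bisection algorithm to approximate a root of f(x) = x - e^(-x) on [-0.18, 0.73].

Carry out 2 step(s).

f(x) = x - e^(-x)
Initial interval: [-0.18, 0.73]

Iteration 1:
  c_1 = (-0.180000 + 0.730000)/2 = 0.275000
  f(c_1) = f(0.275000) = -0.484572
  f(a) × f(c) ≥ 0, new interval: [0.275000, 0.730000]
Iteration 2:
  c_2 = (0.275000 + 0.730000)/2 = 0.502500
  f(c_2) = f(0.502500) = -0.102516
  f(a) × f(c) ≥ 0, new interval: [0.502500, 0.730000]

After 2 iteration(s), the approximation is c_2 = 0.502500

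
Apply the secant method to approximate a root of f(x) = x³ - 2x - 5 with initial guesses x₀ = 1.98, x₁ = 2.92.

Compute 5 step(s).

f(x) = x³ - 2x - 5
x₀ = 1.98, x₁ = 2.92

Secant formula: x_{n+1} = x_n - f(x_n)(x_n - x_{n-1})/(f(x_n) - f(x_{n-1}))

Iteration 1:
  f(1.980000) = -1.197608
  f(2.920000) = 14.057088
  x_2 = 2.920000 - 14.057088×(2.920000 - 1.980000)/(14.057088 - (-1.197608))
       = 2.053797
Iteration 2:
  f(2.920000) = 14.057088
  f(2.053797) = -0.444509
  x_3 = 2.053797 - (-0.444509)×(2.053797 - 2.920000)/(-0.444509 - 14.057088)
       = 2.080348
Iteration 3:
  f(2.053797) = -0.444509
  f(2.080348) = -0.157264
  x_4 = 2.080348 - (-0.157264)×(2.080348 - 2.053797)/(-0.157264 - (-0.444509))
       = 2.094885
Iteration 4:
  f(2.080348) = -0.157264
  f(2.094885) = 0.003720
  x_5 = 2.094885 - 0.003720×(2.094885 - 2.080348)/(0.003720 - (-0.157264))
       = 2.094549
Iteration 5:
  f(2.094885) = 0.003720
  f(2.094549) = -0.000030
  x_6 = 2.094549 - (-0.000030)×(2.094549 - 2.094885)/(-0.000030 - 0.003720)
       = 2.094551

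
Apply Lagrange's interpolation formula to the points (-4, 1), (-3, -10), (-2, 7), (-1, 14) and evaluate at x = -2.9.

Lagrange interpolation formula:
P(x) = Σ yᵢ × Lᵢ(x)
where Lᵢ(x) = Π_{j≠i} (x - xⱼ)/(xᵢ - xⱼ)

L_0(-2.9) = (-2.9 - (-3))/(-4 - (-3)) × (-2.9 - (-2))/(-4 - (-2)) × (-2.9 - (-1))/(-4 - (-1)) = -0.028500
L_1(-2.9) = (-2.9 - (-4))/(-3 - (-4)) × (-2.9 - (-2))/(-3 - (-2)) × (-2.9 - (-1))/(-3 - (-1)) = 0.940500
L_2(-2.9) = (-2.9 - (-4))/(-2 - (-4)) × (-2.9 - (-3))/(-2 - (-3)) × (-2.9 - (-1))/(-2 - (-1)) = 0.104500
L_3(-2.9) = (-2.9 - (-4))/(-1 - (-4)) × (-2.9 - (-3))/(-1 - (-3)) × (-2.9 - (-2))/(-1 - (-2)) = -0.016500

P(-2.9) = 1×L_0(-2.9) + (-10)×L_1(-2.9) + 7×L_2(-2.9) + 14×L_3(-2.9)
P(-2.9) = -8.933000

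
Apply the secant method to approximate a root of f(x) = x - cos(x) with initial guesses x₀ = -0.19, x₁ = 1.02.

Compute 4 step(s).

f(x) = x - cos(x)
x₀ = -0.19, x₁ = 1.02

Secant formula: x_{n+1} = x_n - f(x_n)(x_n - x_{n-1})/(f(x_n) - f(x_{n-1}))

Iteration 1:
  f(-0.190000) = -1.172004
  f(1.020000) = 0.496634
  x_2 = 1.020000 - 0.496634×(1.020000 - (-0.190000))/(0.496634 - (-1.172004))
       = 0.659870
Iteration 2:
  f(1.020000) = 0.496634
  f(0.659870) = -0.130202
  x_3 = 0.659870 - (-0.130202)×(0.659870 - 1.020000)/(-0.130202 - 0.496634)
       = 0.734674
Iteration 3:
  f(0.659870) = -0.130202
  f(0.734674) = -0.007376
  x_4 = 0.734674 - (-0.007376)×(0.734674 - 0.659870)/(-0.007376 - (-0.130202))
       = 0.739166
Iteration 4:
  f(0.734674) = -0.007376
  f(0.739166) = 0.000135
  x_5 = 0.739166 - 0.000135×(0.739166 - 0.734674)/(0.000135 - (-0.007376))
       = 0.739085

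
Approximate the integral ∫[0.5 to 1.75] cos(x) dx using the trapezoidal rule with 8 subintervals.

f(x) = cos(x)
a = 0.5, b = 1.75, n = 8
h = (b - a)/n = 0.156250

Trapezoidal rule: (h/2)[f(x₀) + 2f(x₁) + 2f(x₂) + ... + f(xₙ)]

x_0 = 0.5000, f(x_0) = 0.877583, coefficient = 1
x_1 = 0.6562, f(x_1) = 0.792286, coefficient = 2
x_2 = 0.8125, f(x_2) = 0.687686, coefficient = 2
x_3 = 0.9688, f(x_3) = 0.566330, coefficient = 2
x_4 = 1.1250, f(x_4) = 0.431177, coefficient = 2
x_5 = 1.2812, f(x_5) = 0.285517, coefficient = 2
x_6 = 1.4375, f(x_6) = 0.132902, coefficient = 2
x_7 = 1.5938, f(x_7) = -0.022952, coefficient = 2
x_8 = 1.7500, f(x_8) = -0.178246, coefficient = 1

I ≈ (0.156250/2) × 6.445228 = 0.503533
Exact value: 0.504560
Error: 0.001027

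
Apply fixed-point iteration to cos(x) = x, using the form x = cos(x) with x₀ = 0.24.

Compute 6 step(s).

Equation: cos(x) = x
Fixed-point form: x = cos(x)
x₀ = 0.24

x_1 = g(0.240000) = 0.971338
x_2 = g(0.971338) = 0.564195
x_3 = g(0.564195) = 0.845019
x_4 = g(0.845019) = 0.663717
x_5 = g(0.663717) = 0.787708
x_6 = g(0.787708) = 0.705472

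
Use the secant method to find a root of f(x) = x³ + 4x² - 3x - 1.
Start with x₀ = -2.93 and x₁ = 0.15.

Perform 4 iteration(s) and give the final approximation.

f(x) = x³ + 4x² - 3x - 1
x₀ = -2.93, x₁ = 0.15

Secant formula: x_{n+1} = x_n - f(x_n)(x_n - x_{n-1})/(f(x_n) - f(x_{n-1}))

Iteration 1:
  f(-2.930000) = 16.975843
  f(0.150000) = -1.356625
  x_2 = 0.150000 - (-1.356625)×(0.150000 - (-2.930000))/(-1.356625 - 16.975843)
       = -0.077924
Iteration 2:
  f(0.150000) = -1.356625
  f(-0.077924) = -0.742413
  x_3 = -0.077924 - (-0.742413)×(-0.077924 - 0.150000)/(-0.742413 - (-1.356625))
       = -0.353421
Iteration 3:
  f(-0.077924) = -0.742413
  f(-0.353421) = 0.515745
  x_4 = -0.353421 - 0.515745×(-0.353421 - (-0.077924))/(0.515745 - (-0.742413))
       = -0.240489
Iteration 4:
  f(-0.353421) = 0.515745
  f(-0.240489) = -0.061101
  x_5 = -0.240489 - (-0.061101)×(-0.240489 - (-0.353421))/(-0.061101 - 0.515745)
       = -0.252451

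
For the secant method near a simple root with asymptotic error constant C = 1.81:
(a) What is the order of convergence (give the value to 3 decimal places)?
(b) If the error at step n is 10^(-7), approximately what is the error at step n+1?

(a) Secant method has superlinear convergence with order φ = (1+√5)/2 ≈ 1.618.
    This means |e_{n+1}| ≈ C|e_n|^1.618.

(b) With |e_n| = 10^(-7) and C = 1.81:
    |e_{n+1}| ≈ 1.81 × (10^(-7))^1.618 = 1.81 × 10^(-11.33)

(a) ≈ 1.618 (golden ratio); (b) |e_{n+1}| ≈ 8.540e-12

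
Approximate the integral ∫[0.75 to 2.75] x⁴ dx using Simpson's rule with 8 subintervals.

f(x) = x⁴
a = 0.75, b = 2.75, n = 8
h = (b - a)/n = 0.250000

Simpson's rule: (h/3)[f(x₀) + 4f(x₁) + 2f(x₂) + ... + f(xₙ)]

x_0 = 0.7500, f(x_0) = 0.316406, coefficient = 1
x_1 = 1.0000, f(x_1) = 1.000000, coefficient = 4
x_2 = 1.2500, f(x_2) = 2.441406, coefficient = 2
x_3 = 1.5000, f(x_3) = 5.062500, coefficient = 4
x_4 = 1.7500, f(x_4) = 9.378906, coefficient = 2
x_5 = 2.0000, f(x_5) = 16.000000, coefficient = 4
x_6 = 2.2500, f(x_6) = 25.628906, coefficient = 2
x_7 = 2.5000, f(x_7) = 39.062500, coefficient = 4
x_8 = 2.7500, f(x_8) = 57.191406, coefficient = 1

I ≈ (0.250000/3) × 376.906250 = 31.408854
Exact value: 31.407813
Error: 0.001042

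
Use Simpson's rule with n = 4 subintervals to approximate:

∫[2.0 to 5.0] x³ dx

f(x) = x³
a = 2.0, b = 5.0, n = 4
h = (b - a)/n = 0.750000

Simpson's rule: (h/3)[f(x₀) + 4f(x₁) + 2f(x₂) + ... + f(xₙ)]

x_0 = 2.0000, f(x_0) = 8.000000, coefficient = 1
x_1 = 2.7500, f(x_1) = 20.796875, coefficient = 4
x_2 = 3.5000, f(x_2) = 42.875000, coefficient = 2
x_3 = 4.2500, f(x_3) = 76.765625, coefficient = 4
x_4 = 5.0000, f(x_4) = 125.000000, coefficient = 1

I ≈ (0.750000/3) × 609.000000 = 152.250000
Exact value: 152.250000
Error: 0.000000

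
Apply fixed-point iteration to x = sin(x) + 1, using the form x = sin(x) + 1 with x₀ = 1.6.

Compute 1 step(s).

Equation: x = sin(x) + 1
Fixed-point form: x = sin(x) + 1
x₀ = 1.6

x_1 = g(1.600000) = 1.999574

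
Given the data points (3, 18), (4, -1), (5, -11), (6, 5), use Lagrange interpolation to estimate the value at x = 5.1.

Lagrange interpolation formula:
P(x) = Σ yᵢ × Lᵢ(x)
where Lᵢ(x) = Π_{j≠i} (x - xⱼ)/(xᵢ - xⱼ)

L_0(5.1) = (5.1 - 4)/(3 - 4) × (5.1 - 5)/(3 - 5) × (5.1 - 6)/(3 - 6) = 0.016500
L_1(5.1) = (5.1 - 3)/(4 - 3) × (5.1 - 5)/(4 - 5) × (5.1 - 6)/(4 - 6) = -0.094500
L_2(5.1) = (5.1 - 3)/(5 - 3) × (5.1 - 4)/(5 - 4) × (5.1 - 6)/(5 - 6) = 1.039500
L_3(5.1) = (5.1 - 3)/(6 - 3) × (5.1 - 4)/(6 - 4) × (5.1 - 5)/(6 - 5) = 0.038500

P(5.1) = 18×L_0(5.1) + (-1)×L_1(5.1) + (-11)×L_2(5.1) + 5×L_3(5.1)
P(5.1) = -10.850500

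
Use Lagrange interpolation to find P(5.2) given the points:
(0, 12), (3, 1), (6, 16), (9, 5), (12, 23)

Lagrange interpolation formula:
P(x) = Σ yᵢ × Lᵢ(x)
where Lᵢ(x) = Π_{j≠i} (x - xⱼ)/(xᵢ - xⱼ)

L_0(5.2) = (5.2 - 3)/(0 - 3) × (5.2 - 6)/(0 - 6) × (5.2 - 9)/(0 - 9) × (5.2 - 12)/(0 - 12) = -0.023394
L_1(5.2) = (5.2 - 0)/(3 - 0) × (5.2 - 6)/(3 - 6) × (5.2 - 9)/(3 - 9) × (5.2 - 12)/(3 - 12) = 0.221182
L_2(5.2) = (5.2 - 0)/(6 - 0) × (5.2 - 3)/(6 - 3) × (5.2 - 9)/(6 - 9) × (5.2 - 12)/(6 - 12) = 0.912375
L_3(5.2) = (5.2 - 0)/(9 - 0) × (5.2 - 3)/(9 - 3) × (5.2 - 6)/(9 - 6) × (5.2 - 12)/(9 - 12) = -0.128053
L_4(5.2) = (5.2 - 0)/(12 - 0) × (5.2 - 3)/(12 - 3) × (5.2 - 6)/(12 - 6) × (5.2 - 9)/(12 - 9) = 0.017890

P(5.2) = 12×L_0(5.2) + 1×L_1(5.2) + 16×L_2(5.2) + 5×L_3(5.2) + 23×L_4(5.2)
P(5.2) = 14.309656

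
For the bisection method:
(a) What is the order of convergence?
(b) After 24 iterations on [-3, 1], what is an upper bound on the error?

(a) Bisection has linear (order 1) convergence; the error is halved each step.

(b) Error bound = (b-a)/2^n = (1 - (-3))/2^{24}
    = 4/2^{24}

(a) 1 (linear); (b) error ≤ 2.38e-07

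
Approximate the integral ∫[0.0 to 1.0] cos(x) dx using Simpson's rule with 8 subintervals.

f(x) = cos(x)
a = 0.0, b = 1.0, n = 8
h = (b - a)/n = 0.125000

Simpson's rule: (h/3)[f(x₀) + 4f(x₁) + 2f(x₂) + ... + f(xₙ)]

x_0 = 0.0000, f(x_0) = 1.000000, coefficient = 1
x_1 = 0.1250, f(x_1) = 0.992198, coefficient = 4
x_2 = 0.2500, f(x_2) = 0.968912, coefficient = 2
x_3 = 0.3750, f(x_3) = 0.930508, coefficient = 4
x_4 = 0.5000, f(x_4) = 0.877583, coefficient = 2
x_5 = 0.6250, f(x_5) = 0.810963, coefficient = 4
x_6 = 0.7500, f(x_6) = 0.731689, coefficient = 2
x_7 = 0.8750, f(x_7) = 0.640997, coefficient = 4
x_8 = 1.0000, f(x_8) = 0.540302, coefficient = 1

I ≈ (0.125000/3) × 20.195331 = 0.841472
Exact value: 0.841471
Error: 0.000001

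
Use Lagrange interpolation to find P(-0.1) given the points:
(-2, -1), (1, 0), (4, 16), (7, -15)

Lagrange interpolation formula:
P(x) = Σ yᵢ × Lᵢ(x)
where Lᵢ(x) = Π_{j≠i} (x - xⱼ)/(xᵢ - xⱼ)

L_0(-0.1) = (-0.1 - 1)/(-2 - 1) × (-0.1 - 4)/(-2 - 4) × (-0.1 - 7)/(-2 - 7) = 0.197660
L_1(-0.1) = (-0.1 - (-2))/(1 - (-2)) × (-0.1 - 4)/(1 - 4) × (-0.1 - 7)/(1 - 7) = 1.024241
L_2(-0.1) = (-0.1 - (-2))/(4 - (-2)) × (-0.1 - 1)/(4 - 1) × (-0.1 - 7)/(4 - 7) = -0.274796
L_3(-0.1) = (-0.1 - (-2))/(7 - (-2)) × (-0.1 - 1)/(7 - 1) × (-0.1 - 4)/(7 - 4) = 0.052895

P(-0.1) = (-1)×L_0(-0.1) + 0×L_1(-0.1) + 16×L_2(-0.1) + (-15)×L_3(-0.1)
P(-0.1) = -5.387827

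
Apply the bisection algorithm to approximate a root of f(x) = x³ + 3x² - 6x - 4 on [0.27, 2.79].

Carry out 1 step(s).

f(x) = x³ + 3x² - 6x - 4
Initial interval: [0.27, 2.79]

Iteration 1:
  c_1 = (0.270000 + 2.790000)/2 = 1.530000
  f(c_1) = f(1.530000) = -2.575723
  f(a) × f(c) ≥ 0, new interval: [1.530000, 2.790000]

After 1 iteration(s), the approximation is c_1 = 1.530000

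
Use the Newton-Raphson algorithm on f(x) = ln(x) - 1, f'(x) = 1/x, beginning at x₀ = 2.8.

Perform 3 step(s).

f(x) = ln(x) - 1
f'(x) = 1/x
x₀ = 2.8

Newton-Raphson formula: x_{n+1} = x_n - f(x_n)/f'(x_n)

Iteration 1:
  f(2.800000) = 0.029619
  f'(2.800000) = 0.357143
  x_1 = 2.800000 - 0.029619/0.357143 = 2.717066
Iteration 2:
  f(2.717066) = -0.000448
  f'(2.717066) = 0.368044
  x_2 = 2.717066 - (-0.000448)/0.368044 = 2.718282
Iteration 3:
  f(2.718282) = 0.000000
  f'(2.718282) = 0.367879
  x_3 = 2.718282 - 0.000000/0.367879 = 2.718282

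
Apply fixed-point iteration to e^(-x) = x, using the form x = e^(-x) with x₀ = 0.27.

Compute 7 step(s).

Equation: e^(-x) = x
Fixed-point form: x = e^(-x)
x₀ = 0.27

x_1 = g(0.270000) = 0.763379
x_2 = g(0.763379) = 0.466089
x_3 = g(0.466089) = 0.627452
x_4 = g(0.627452) = 0.533951
x_5 = g(0.533951) = 0.586284
x_6 = g(0.586284) = 0.556391
x_7 = g(0.556391) = 0.573274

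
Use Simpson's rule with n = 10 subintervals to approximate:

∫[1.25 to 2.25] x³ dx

f(x) = x³
a = 1.25, b = 2.25, n = 10
h = (b - a)/n = 0.100000

Simpson's rule: (h/3)[f(x₀) + 4f(x₁) + 2f(x₂) + ... + f(xₙ)]

x_0 = 1.2500, f(x_0) = 1.953125, coefficient = 1
x_1 = 1.3500, f(x_1) = 2.460375, coefficient = 4
x_2 = 1.4500, f(x_2) = 3.048625, coefficient = 2
x_3 = 1.5500, f(x_3) = 3.723875, coefficient = 4
x_4 = 1.6500, f(x_4) = 4.492125, coefficient = 2
x_5 = 1.7500, f(x_5) = 5.359375, coefficient = 4
x_6 = 1.8500, f(x_6) = 6.331625, coefficient = 2
x_7 = 1.9500, f(x_7) = 7.414875, coefficient = 4
x_8 = 2.0500, f(x_8) = 8.615125, coefficient = 2
x_9 = 2.1500, f(x_9) = 9.938375, coefficient = 4
x_10 = 2.2500, f(x_10) = 11.390625, coefficient = 1

I ≈ (0.100000/3) × 173.906250 = 5.796875
Exact value: 5.796875
Error: 0.000000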